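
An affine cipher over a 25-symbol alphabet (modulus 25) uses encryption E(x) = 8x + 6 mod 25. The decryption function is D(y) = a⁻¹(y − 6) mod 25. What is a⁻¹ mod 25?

Run Euclid on (25, 8):
25 = 3×8 + 1
8 = 8×1 + 0
The gcd is 1. Working backward:
1 = 25 − 3·8
Hence 8⁻¹ ≡ -3 ≡ 22 (mod 25).

22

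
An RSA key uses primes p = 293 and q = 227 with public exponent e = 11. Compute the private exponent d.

41995

φ(n) = (p−1)(q−1) = 292·226 = 65992.
Need d with 11·d ≡ 1 (mod 65992). Apply the extended Euclidean algorithm:
65992 = 5999·11 + 3
11 = 3·3 + 2
3 = 1·2 + 1
2 = 2·1 + 0
Back-substitute:
1 = 3 − 2
1 = −11 + 4·3
1 = 4·65992 − 23997·11
So 11·(-23997) ≡ 1 (mod 65992), hence d ≡ -23997 ≡ 41995 (mod 65992).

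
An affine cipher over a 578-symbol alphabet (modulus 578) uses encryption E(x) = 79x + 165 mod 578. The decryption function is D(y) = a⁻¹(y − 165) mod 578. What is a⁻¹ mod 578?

439

Extended Euclidean algorithm:
578 = 7*79 + 25
79 = 3*25 + 4
25 = 6*4 + 1
4 = 4*1 + 0
gcd = 1, so the inverse exists. Back-substitute:
1 = 25 − 6·4
1 = −6·79 + 19·25
1 = 19·578 − 139·79
Thus 79·(-139) ≡ 1 (mod 578); reducing, -139 mod 578 = 439.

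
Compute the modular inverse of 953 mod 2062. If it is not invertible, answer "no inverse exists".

1335

Run Euclid on (2062, 953):
2062 = 2·953 + 156
953 = 6·156 + 17
156 = 9·17 + 3
17 = 5·3 + 2
3 = 1·2 + 1
2 = 2·1 + 0
The gcd is 1. Working backward:
1 = 3 − 2
1 = −17 + 6·3
1 = 6·156 − 55·17
1 = −55·953 + 336·156
1 = 336·2062 − 727·953
Hence 953⁻¹ ≡ -727 ≡ 1335 (mod 2062).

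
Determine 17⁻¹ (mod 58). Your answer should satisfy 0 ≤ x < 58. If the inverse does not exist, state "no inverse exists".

Apply the Euclidean algorithm to 58 and 17:
58 = 3×17 + 7
17 = 2×7 + 3
7 = 2×3 + 1
3 = 3×1 + 0
gcd = 1, so the inverse exists. Back-substitute:
1 = 7 − 2·3
1 = −2·17 + 5·7
1 = 5·58 − 17·17
Thus 17·(-17) ≡ 1 (mod 58); reducing, -17 mod 58 = 41.

41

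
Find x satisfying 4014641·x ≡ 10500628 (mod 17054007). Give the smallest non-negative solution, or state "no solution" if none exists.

983459

First find gcd(4014641, 17054007):
17054007 = 4×4014641 + 995443
4014641 = 4×995443 + 32869
995443 = 30×32869 + 9373
32869 = 3×9373 + 4750
9373 = 1×4750 + 4623
4750 = 1×4623 + 127
4623 = 36×127 + 51
127 = 2×51 + 25
51 = 2×25 + 1
25 = 25×1 + 0
gcd = 1, so a unique solution mod 17054007 exists.
Back-substitute for the Bézout coefficients:
1 = 51 − 2·25
1 = −2·127 + 5·51
1 = 5·4623 − 182·127
1 = −182·4750 + 187·4623
1 = 187·9373 − 369·4750
1 = −369·32869 + 1294·9373
1 = 1294·995443 − 39189·32869
1 = −39189·4014641 + 158050·995443
1 = 158050·17054007 − 671389·4014641
So 4014641·(-671389) ≡ 1 (mod 17054007), giving 4014641⁻¹ ≡ 16382618.
x ≡ 4014641⁻¹·10500628 ≡ 16382618·10500628 ≡ 983459 (mod 17054007).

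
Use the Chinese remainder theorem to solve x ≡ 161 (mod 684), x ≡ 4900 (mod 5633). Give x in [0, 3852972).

844217

Write x = 161 + 684·k. Then 684·k ≡ 4900 − 161 ≡ 4739 (mod 5633).
Need 684⁻¹ mod 5633. Extended Euclid on (5633, 684):
5633 = 8·684 + 161
684 = 4·161 + 40
161 = 4·40 + 1
40 = 40·1 + 0
Back-substitute:
1 = 161 − 4·40
1 = −4·684 + 17·161
1 = 17·5633 − 140·684
684⁻¹ ≡ 5493 (mod 5633), so k ≡ 5493·4739 ≡ 1234 (mod 5633).
x = 161 + 684·1234 = 844217.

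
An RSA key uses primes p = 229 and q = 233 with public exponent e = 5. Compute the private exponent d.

42317

φ(n) = (p−1)(q−1) = 228·232 = 52896.
Need d with 5·d ≡ 1 (mod 52896). Apply the extended Euclidean algorithm:
52896 = 10579·5 + 1
5 = 5·1 + 0
Back-substitute:
1 = 52896 − 10579·5
So 5·(-10579) ≡ 1 (mod 52896), hence d ≡ -10579 ≡ 42317 (mod 52896).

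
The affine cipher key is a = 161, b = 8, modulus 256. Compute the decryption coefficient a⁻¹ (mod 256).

Run Euclid on (256, 161):
256 = 1*161 + 95
161 = 1*95 + 66
95 = 1*66 + 29
66 = 2*29 + 8
29 = 3*8 + 5
8 = 1*5 + 3
5 = 1*3 + 2
3 = 1*2 + 1
2 = 2*1 + 0
Since gcd(161, 256) = 1, back-substitute to write 1 as a combination:
1 = 3 − 2
1 = −5 + 2·3
1 = 2·8 − 3·5
1 = −3·29 + 11·8
1 = 11·66 − 25·29
1 = −25·95 + 36·66
1 = 36·161 − 61·95
1 = −61·256 + 97·161
So 161·97 ≡ 1 (mod 256).

97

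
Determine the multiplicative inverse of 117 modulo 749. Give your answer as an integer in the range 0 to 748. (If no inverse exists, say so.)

717

Apply the Euclidean algorithm to 749 and 117:
749 = 6*117 + 47
117 = 2*47 + 23
47 = 2*23 + 1
23 = 23*1 + 0
The gcd is 1. Working backward:
1 = 47 − 2·23
1 = −2·117 + 5·47
1 = 5·749 − 32·117
Thus 117·(-32) ≡ 1 (mod 749); reducing, -32 mod 749 = 717.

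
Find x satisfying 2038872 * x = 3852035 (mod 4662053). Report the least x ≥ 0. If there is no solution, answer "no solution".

376065

First find gcd(2038872, 4662053):
4662053 = 2×2038872 + 584309
2038872 = 3×584309 + 285945
584309 = 2×285945 + 12419
285945 = 23×12419 + 308
12419 = 40×308 + 99
308 = 3×99 + 11
99 = 9×11 + 0
gcd = 11 and 11 | 3852035, so solutions exist. Divide through by 11: 185352x ≡ 350185 (mod 423823).
Now find 185352⁻¹ mod 423823:
423823 = 2*185352 + 53119
185352 = 3*53119 + 25995
53119 = 2*25995 + 1129
25995 = 23*1129 + 28
1129 = 40*28 + 9
28 = 3*9 + 1
9 = 9*1 + 0
Back-substitute:
1 = 28 − 3·9
1 = −3·1129 + 121·28
1 = 121·25995 − 2786·1129
1 = −2786·53119 + 5693·25995
1 = 5693·185352 − 19865·53119
1 = −19865·423823 + 45423·185352
So 185352⁻¹ ≡ 45423 (mod 423823).
Then x ≡ 45423·350185 ≡ 376065 (mod 423823); the smallest non-negative solution is x = 376065.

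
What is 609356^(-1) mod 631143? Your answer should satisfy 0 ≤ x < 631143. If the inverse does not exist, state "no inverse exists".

374045

Run Euclid on (631143, 609356):
631143 = 1×609356 + 21787
609356 = 27×21787 + 21107
21787 = 1×21107 + 680
21107 = 31×680 + 27
680 = 25×27 + 5
27 = 5×5 + 2
5 = 2×2 + 1
2 = 2×1 + 0
The gcd is 1. Working backward:
1 = 5 − 2·2
1 = −2·27 + 11·5
1 = 11·680 − 277·27
1 = −277·21107 + 8598·680
1 = 8598·21787 − 8875·21107
1 = −8875·609356 + 248223·21787
1 = 248223·631143 − 257098·609356
So 609356·(-257098) ≡ 1 (mod 631143), and -257098 ≡ 374045 (mod 631143).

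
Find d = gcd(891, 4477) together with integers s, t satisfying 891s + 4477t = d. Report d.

11

Repeated division:
4477 = 5·891 + 22
891 = 40·22 + 11
22 = 2·11 + 0
gcd(891, 4477) = 11.
Back-substituting:
11 = 891 − 40·22
11 = −40·4477 + 201·891
So 11 = (-40)·4477 + (201)·891.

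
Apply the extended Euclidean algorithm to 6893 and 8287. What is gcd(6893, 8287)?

1

Repeated division:
8287 = 1*6893 + 1394
6893 = 4*1394 + 1317
1394 = 1*1317 + 77
1317 = 17*77 + 8
77 = 9*8 + 5
8 = 1*5 + 3
5 = 1*3 + 2
3 = 1*2 + 1
2 = 2*1 + 0
gcd(6893, 8287) = 1.
Working backward:
1 = 3 − 2
1 = −5 + 2·3
1 = 2·8 − 3·5
1 = −3·77 + 29·8
1 = 29·1317 − 496·77
1 = −496·1394 + 525·1317
1 = 525·6893 − 2596·1394
1 = −2596·8287 + 3121·6893
So 1 = (-2596)·8287 + (3121)·6893.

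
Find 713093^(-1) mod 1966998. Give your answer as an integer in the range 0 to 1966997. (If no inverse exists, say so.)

gcd(1966998, 713093) by repeated division:
1966998 = 2×713093 + 540812
713093 = 1×540812 + 172281
540812 = 3×172281 + 23969
172281 = 7×23969 + 4498
23969 = 5×4498 + 1479
4498 = 3×1479 + 61
1479 = 24×61 + 15
61 = 4×15 + 1
15 = 15×1 + 0
gcd = 1, so the inverse exists. Back-substitute:
1 = 61 − 4·15
1 = −4·1479 + 97·61
1 = 97·4498 − 295·1479
1 = −295·23969 + 1572·4498
1 = 1572·172281 − 11299·23969
1 = −11299·540812 + 35469·172281
1 = 35469·713093 − 46768·540812
1 = −46768·1966998 + 129005·713093
So 713093·129005 ≡ 1 (mod 1966998).

129005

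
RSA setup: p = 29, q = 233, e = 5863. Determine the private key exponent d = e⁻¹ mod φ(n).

2935

φ(n) = (p−1)(q−1) = 28·232 = 6496.
Need d with 5863·d ≡ 1 (mod 6496). Apply the extended Euclidean algorithm:
6496 = 1·5863 + 633
5863 = 9·633 + 166
633 = 3·166 + 135
166 = 1·135 + 31
135 = 4·31 + 11
31 = 2·11 + 9
11 = 1·9 + 2
9 = 4·2 + 1
2 = 2·1 + 0
Back-substitute:
1 = 9 − 4·2
1 = −4·11 + 5·9
1 = 5·31 − 14·11
1 = −14·135 + 61·31
1 = 61·166 − 75·135
1 = −75·633 + 286·166
1 = 286·5863 − 2649·633
1 = −2649·6496 + 2935·5863
So 5863·2935 ≡ 1 (mod 6496), hence d = 2935.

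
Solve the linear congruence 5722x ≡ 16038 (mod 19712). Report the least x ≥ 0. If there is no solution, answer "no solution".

First find gcd(5722, 19712):
19712 = 3×5722 + 2546
5722 = 2×2546 + 630
2546 = 4×630 + 26
630 = 24×26 + 6
26 = 4×6 + 2
6 = 3×2 + 0
gcd = 2 and 2 | 16038, so solutions exist. Divide through by 2: 2861x ≡ 8019 (mod 9856).
Now find 2861⁻¹ mod 9856:
9856 = 3*2861 + 1273
2861 = 2*1273 + 315
1273 = 4*315 + 13
315 = 24*13 + 3
13 = 4*3 + 1
3 = 3*1 + 0
Back-substitute:
1 = 13 − 4·3
1 = −4·315 + 97·13
1 = 97·1273 − 392·315
1 = −392·2861 + 881·1273
1 = 881·9856 − 3035·2861
So 2861·(-3035) ≡ 1 (mod 9856), i.e. 2861⁻¹ ≡ 6821.
Then x ≡ 6821·8019 ≡ 6655 (mod 9856); the smallest non-negative solution is x = 6655.

6655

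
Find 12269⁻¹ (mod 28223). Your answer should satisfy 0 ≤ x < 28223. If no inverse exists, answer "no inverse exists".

gcd(28223, 12269) by repeated division:
28223 = 2×12269 + 3685
12269 = 3×3685 + 1214
3685 = 3×1214 + 43
1214 = 28×43 + 10
43 = 4×10 + 3
10 = 3×3 + 1
3 = 3×1 + 0
gcd = 1, so the inverse exists. Back-substitute:
1 = 10 − 3·3
1 = −3·43 + 13·10
1 = 13·1214 − 367·43
1 = −367·3685 + 1114·1214
1 = 1114·12269 − 3709·3685
1 = −3709·28223 + 8532·12269
So 12269·8532 ≡ 1 (mod 28223).

8532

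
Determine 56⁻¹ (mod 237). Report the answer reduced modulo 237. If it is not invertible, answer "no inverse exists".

182

Run Euclid on (237, 56):
237 = 4×56 + 13
56 = 4×13 + 4
13 = 3×4 + 1
4 = 4×1 + 0
The gcd is 1. Working backward:
1 = 13 − 3·4
1 = −3·56 + 13·13
1 = 13·237 − 55·56
Thus 56·(-55) ≡ 1 (mod 237); reducing, -55 mod 237 = 182.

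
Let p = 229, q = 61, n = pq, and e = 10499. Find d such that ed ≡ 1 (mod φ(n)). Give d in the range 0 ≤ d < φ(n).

9659

φ(n) = (p−1)(q−1) = 228·60 = 13680.
Need d with 10499·d ≡ 1 (mod 13680). Apply the extended Euclidean algorithm:
13680 = 1×10499 + 3181
10499 = 3×3181 + 956
3181 = 3×956 + 313
956 = 3×313 + 17
313 = 18×17 + 7
17 = 2×7 + 3
7 = 2×3 + 1
3 = 3×1 + 0
Back-substitute:
1 = 7 − 2·3
1 = −2·17 + 5·7
1 = 5·313 − 92·17
1 = −92·956 + 281·313
1 = 281·3181 − 935·956
1 = −935·10499 + 3086·3181
1 = 3086·13680 − 4021·10499
So 10499·(-4021) ≡ 1 (mod 13680), hence d ≡ -4021 ≡ 9659 (mod 13680).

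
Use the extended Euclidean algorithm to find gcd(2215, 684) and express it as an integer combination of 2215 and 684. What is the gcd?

Apply Euclid's algorithm to 2215 and 684:
2215 = 3×684 + 163
684 = 4×163 + 32
163 = 5×32 + 3
32 = 10×3 + 2
3 = 1×2 + 1
2 = 2×1 + 0
gcd(2215, 684) = 1.
Back-substituting:
1 = 3 − 2
1 = −32 + 11·3
1 = 11·163 − 56·32
1 = −56·684 + 235·163
1 = 235·2215 − 761·684
So 1 = (235)·2215 + (-761)·684.

1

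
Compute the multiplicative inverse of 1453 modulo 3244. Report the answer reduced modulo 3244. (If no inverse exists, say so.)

2409

Extended Euclidean algorithm:
3244 = 2×1453 + 338
1453 = 4×338 + 101
338 = 3×101 + 35
101 = 2×35 + 31
35 = 1×31 + 4
31 = 7×4 + 3
4 = 1×3 + 1
3 = 3×1 + 0
gcd = 1, so the inverse exists. Back-substitute:
1 = 4 − 3
1 = −31 + 8·4
1 = 8·35 − 9·31
1 = −9·101 + 26·35
1 = 26·338 − 87·101
1 = −87·1453 + 374·338
1 = 374·3244 − 835·1453
So 1453·(-835) ≡ 1 (mod 3244), and -835 ≡ 2409 (mod 3244).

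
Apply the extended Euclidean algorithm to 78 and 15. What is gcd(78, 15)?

3

Apply Euclid's algorithm to 78 and 15:
78 = 5*15 + 3
15 = 5*3 + 0
gcd(78, 15) = 3.
Express as a combination:
3 = 78 − 5·15
So 3 = (1)·78 + (-5)·15.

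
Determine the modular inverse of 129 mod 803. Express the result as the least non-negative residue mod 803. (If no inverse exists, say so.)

249

Apply the Euclidean algorithm to 803 and 129:
803 = 6*129 + 29
129 = 4*29 + 13
29 = 2*13 + 3
13 = 4*3 + 1
3 = 3*1 + 0
gcd = 1, so the inverse exists. Back-substitute:
1 = 13 − 4·3
1 = −4·29 + 9·13
1 = 9·129 − 40·29
1 = −40·803 + 249·129
So 129·249 ≡ 1 (mod 803).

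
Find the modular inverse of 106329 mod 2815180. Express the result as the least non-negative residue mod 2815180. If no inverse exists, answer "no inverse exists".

Apply the Euclidean algorithm to 2815180 and 106329:
2815180 = 26*106329 + 50626
106329 = 2*50626 + 5077
50626 = 9*5077 + 4933
5077 = 1*4933 + 144
4933 = 34*144 + 37
144 = 3*37 + 33
37 = 1*33 + 4
33 = 8*4 + 1
4 = 4*1 + 0
Since gcd(106329, 2815180) = 1, back-substitute to write 1 as a combination:
1 = 33 − 8·4
1 = −8·37 + 9·33
1 = 9·144 − 35·37
1 = −35·4933 + 1199·144
1 = 1199·5077 − 1234·4933
1 = −1234·50626 + 12305·5077
1 = 12305·106329 − 25844·50626
1 = −25844·2815180 + 684249·106329
So 106329·684249 ≡ 1 (mod 2815180).

684249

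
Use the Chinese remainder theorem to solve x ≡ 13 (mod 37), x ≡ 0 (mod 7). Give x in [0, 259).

161

Write x = 13 + 37·k. Then 37·k ≡ 0 − 13 ≡ 1 (mod 7).
Need 37⁻¹ mod 7. Extended Euclid on (7, 2):
7 = 3×2 + 1
2 = 2×1 + 0
Back-substitute:
1 = 7 − 3·2
37⁻¹ ≡ 4 (mod 7), so k ≡ 4·1 ≡ 4 (mod 7).
x = 13 + 37·4 = 161.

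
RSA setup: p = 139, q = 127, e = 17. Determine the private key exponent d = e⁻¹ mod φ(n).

6137

φ(n) = (p−1)(q−1) = 138·126 = 17388.
Need d with 17·d ≡ 1 (mod 17388). Apply the extended Euclidean algorithm:
17388 = 1022*17 + 14
17 = 1*14 + 3
14 = 4*3 + 2
3 = 1*2 + 1
2 = 2*1 + 0
Back-substitute:
1 = 3 − 2
1 = −14 + 5·3
1 = 5·17 − 6·14
1 = −6·17388 + 6137·17
So 17·6137 ≡ 1 (mod 17388), hence d = 6137.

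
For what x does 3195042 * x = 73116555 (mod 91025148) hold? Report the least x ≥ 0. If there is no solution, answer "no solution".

no solution

gcd(3195042, 91025148):
91025148 = 28*3195042 + 1563972
3195042 = 2*1563972 + 67098
1563972 = 23*67098 + 20718
67098 = 3*20718 + 4944
20718 = 4*4944 + 942
4944 = 5*942 + 234
942 = 4*234 + 6
234 = 39*6 + 0
gcd = 6, but 6 ∤ 73116555, so the congruence has no solution.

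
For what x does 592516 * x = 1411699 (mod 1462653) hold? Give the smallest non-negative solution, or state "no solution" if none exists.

1415479

First find gcd(592516, 1462653):
1462653 = 2*592516 + 277621
592516 = 2*277621 + 37274
277621 = 7*37274 + 16703
37274 = 2*16703 + 3868
16703 = 4*3868 + 1231
3868 = 3*1231 + 175
1231 = 7*175 + 6
175 = 29*6 + 1
6 = 6*1 + 0
gcd = 1, so a unique solution mod 1462653 exists.
Back-substitute for the Bézout coefficients:
1 = 175 − 29·6
1 = −29·1231 + 204·175
1 = 204·3868 − 641·1231
1 = −641·16703 + 2768·3868
1 = 2768·37274 − 6177·16703
1 = −6177·277621 + 46007·37274
1 = 46007·592516 − 98191·277621
1 = −98191·1462653 + 242389·592516
So 592516·(242389) ≡ 1 (mod 1462653), giving 592516⁻¹ ≡ 242389.
x ≡ 592516⁻¹·1411699 ≡ 242389·1411699 ≡ 1415479 (mod 1462653).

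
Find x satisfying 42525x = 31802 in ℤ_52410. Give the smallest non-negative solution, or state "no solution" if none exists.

no solution

gcd(42525, 52410):
52410 = 1×42525 + 9885
42525 = 4×9885 + 2985
9885 = 3×2985 + 930
2985 = 3×930 + 195
930 = 4×195 + 150
195 = 1×150 + 45
150 = 3×45 + 15
45 = 3×15 + 0
gcd = 15, but 15 ∤ 31802, so the congruence has no solution.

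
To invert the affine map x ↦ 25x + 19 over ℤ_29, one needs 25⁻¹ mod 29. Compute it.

Extended Euclidean algorithm:
29 = 1*25 + 4
25 = 6*4 + 1
4 = 4*1 + 0
gcd = 1, so the inverse exists. Back-substitute:
1 = 25 − 6·4
1 = −6·29 + 7·25
So 25·7 ≡ 1 (mod 29).

7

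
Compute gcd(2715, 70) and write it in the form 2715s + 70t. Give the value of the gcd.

5

Apply Euclid's algorithm to 2715 and 70:
2715 = 38*70 + 55
70 = 1*55 + 15
55 = 3*15 + 10
15 = 1*10 + 5
10 = 2*5 + 0
gcd(2715, 70) = 5.
Working backward:
5 = 15 − 10
5 = −55 + 4·15
5 = 4·70 − 5·55
5 = −5·2715 + 194·70
So 5 = (-5)·2715 + (194)·70.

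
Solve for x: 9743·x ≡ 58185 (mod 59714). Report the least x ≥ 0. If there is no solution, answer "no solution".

53303

First find gcd(9743, 59714):
59714 = 6·9743 + 1256
9743 = 7·1256 + 951
1256 = 1·951 + 305
951 = 3·305 + 36
305 = 8·36 + 17
36 = 2·17 + 2
17 = 8·2 + 1
2 = 2·1 + 0
gcd = 1, so a unique solution mod 59714 exists.
Back-substitute for the Bézout coefficients:
1 = 17 − 8·2
1 = −8·36 + 17·17
1 = 17·305 − 144·36
1 = −144·951 + 449·305
1 = 449·1256 − 593·951
1 = −593·9743 + 4600·1256
1 = 4600·59714 − 28193·9743
So 9743·(-28193) ≡ 1 (mod 59714), giving 9743⁻¹ ≡ 31521.
x ≡ 9743⁻¹·58185 ≡ 31521·58185 ≡ 53303 (mod 59714).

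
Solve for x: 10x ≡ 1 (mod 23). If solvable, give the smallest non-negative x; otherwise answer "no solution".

7

First find gcd(10, 23):
23 = 2×10 + 3
10 = 3×3 + 1
3 = 3×1 + 0
gcd = 1, so a unique solution mod 23 exists.
Back-substitute for the Bézout coefficients:
1 = 10 − 3·3
1 = −3·23 + 7·10
So 10·(7) ≡ 1 (mod 23), giving 10⁻¹ ≡ 7.
x ≡ 10⁻¹·1 ≡ 7·1 ≡ 7 (mod 23).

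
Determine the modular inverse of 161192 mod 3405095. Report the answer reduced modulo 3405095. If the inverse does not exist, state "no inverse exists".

3251668

Apply the Euclidean algorithm to 3405095 and 161192:
3405095 = 21·161192 + 20063
161192 = 8·20063 + 688
20063 = 29·688 + 111
688 = 6·111 + 22
111 = 5·22 + 1
22 = 22·1 + 0
gcd = 1, so the inverse exists. Back-substitute:
1 = 111 − 5·22
1 = −5·688 + 31·111
1 = 31·20063 − 904·688
1 = −904·161192 + 7263·20063
1 = 7263·3405095 − 153427·161192
Hence 161192⁻¹ ≡ -153427 ≡ 3251668 (mod 3405095).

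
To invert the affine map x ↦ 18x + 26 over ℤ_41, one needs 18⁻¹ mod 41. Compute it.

Run Euclid on (41, 18):
41 = 2×18 + 5
18 = 3×5 + 3
5 = 1×3 + 2
3 = 1×2 + 1
2 = 2×1 + 0
Since gcd(18, 41) = 1, back-substitute to write 1 as a combination:
1 = 3 − 2
1 = −5 + 2·3
1 = 2·18 − 7·5
1 = −7·41 + 16·18
So 18·16 ≡ 1 (mod 41).

16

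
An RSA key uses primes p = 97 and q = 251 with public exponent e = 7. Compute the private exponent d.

φ(n) = (p−1)(q−1) = 96·250 = 24000.
Need d with 7·d ≡ 1 (mod 24000). Apply the extended Euclidean algorithm:
24000 = 3428*7 + 4
7 = 1*4 + 3
4 = 1*3 + 1
3 = 3*1 + 0
Back-substitute:
1 = 4 − 3
1 = −7 + 2·4
1 = 2·24000 − 6857·7
So 7·(-6857) ≡ 1 (mod 24000), hence d ≡ -6857 ≡ 17143 (mod 24000).

17143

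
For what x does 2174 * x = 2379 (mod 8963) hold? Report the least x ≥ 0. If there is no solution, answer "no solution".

5604

First find gcd(2174, 8963):
8963 = 4×2174 + 267
2174 = 8×267 + 38
267 = 7×38 + 1
38 = 38×1 + 0
gcd = 1, so a unique solution mod 8963 exists.
Back-substitute for the Bézout coefficients:
1 = 267 − 7·38
1 = −7·2174 + 57·267
1 = 57·8963 − 235·2174
So 2174·(-235) ≡ 1 (mod 8963), giving 2174⁻¹ ≡ 8728.
x ≡ 2174⁻¹·2379 ≡ 8728·2379 ≡ 5604 (mod 8963).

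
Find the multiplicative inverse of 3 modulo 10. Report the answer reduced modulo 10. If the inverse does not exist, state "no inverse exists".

7

Run Euclid on (10, 3):
10 = 3×3 + 1
3 = 3×1 + 0
The gcd is 1. Working backward:
1 = 10 − 3·3
So 3·(-3) ≡ 1 (mod 10), and -3 ≡ 7 (mod 10).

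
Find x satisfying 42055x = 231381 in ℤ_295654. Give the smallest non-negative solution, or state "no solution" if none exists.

First find gcd(42055, 295654):
295654 = 7·42055 + 1269
42055 = 33·1269 + 178
1269 = 7·178 + 23
178 = 7·23 + 17
23 = 1·17 + 6
17 = 2·6 + 5
6 = 1·5 + 1
5 = 5·1 + 0
gcd = 1, so a unique solution mod 295654 exists.
Back-substitute for the Bézout coefficients:
1 = 6 − 5
1 = −17 + 3·6
1 = 3·23 − 4·17
1 = −4·178 + 31·23
1 = 31·1269 − 221·178
1 = −221·42055 + 7324·1269
1 = 7324·295654 − 51489·42055
So 42055·(-51489) ≡ 1 (mod 295654), giving 42055⁻¹ ≡ 244165.
x ≡ 42055⁻¹·231381 ≡ 244165·231381 ≡ 97275 (mod 295654).

97275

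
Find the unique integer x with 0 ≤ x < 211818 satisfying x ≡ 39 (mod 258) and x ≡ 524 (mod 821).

68667

Write x = 39 + 258·k. Then 258·k ≡ 524 − 39 ≡ 485 (mod 821).
Need 258⁻¹ mod 821. Extended Euclid on (821, 258):
821 = 3·258 + 47
258 = 5·47 + 23
47 = 2·23 + 1
23 = 23·1 + 0
Back-substitute:
1 = 47 − 2·23
1 = −2·258 + 11·47
1 = 11·821 − 35·258
258⁻¹ ≡ 786 (mod 821), so k ≡ 786·485 ≡ 266 (mod 821).
x = 39 + 258·266 = 68667.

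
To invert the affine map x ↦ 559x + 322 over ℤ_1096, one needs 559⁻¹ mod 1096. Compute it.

gcd(1096, 559) by repeated division:
1096 = 1×559 + 537
559 = 1×537 + 22
537 = 24×22 + 9
22 = 2×9 + 4
9 = 2×4 + 1
4 = 4×1 + 0
gcd = 1, so the inverse exists. Back-substitute:
1 = 9 − 2·4
1 = −2·22 + 5·9
1 = 5·537 − 122·22
1 = −122·559 + 127·537
1 = 127·1096 − 249·559
Thus 559·(-249) ≡ 1 (mod 1096); reducing, -249 mod 1096 = 847.

847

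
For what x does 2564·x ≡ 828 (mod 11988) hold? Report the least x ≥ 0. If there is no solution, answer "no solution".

711

First find gcd(2564, 11988):
11988 = 4×2564 + 1732
2564 = 1×1732 + 832
1732 = 2×832 + 68
832 = 12×68 + 16
68 = 4×16 + 4
16 = 4×4 + 0
gcd = 4 and 4 | 828, so solutions exist. Divide through by 4: 641x ≡ 207 (mod 2997).
Now find 641⁻¹ mod 2997:
2997 = 4*641 + 433
641 = 1*433 + 208
433 = 2*208 + 17
208 = 12*17 + 4
17 = 4*4 + 1
4 = 4*1 + 0
Back-substitute:
1 = 17 − 4·4
1 = −4·208 + 49·17
1 = 49·433 − 102·208
1 = −102·641 + 151·433
1 = 151·2997 − 706·641
So 641·(-706) ≡ 1 (mod 2997), i.e. 641⁻¹ ≡ 2291.
Then x ≡ 2291·207 ≡ 711 (mod 2997); the smallest non-negative solution is x = 711.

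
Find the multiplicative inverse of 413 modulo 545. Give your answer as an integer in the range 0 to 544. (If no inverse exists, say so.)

417

Extended Euclidean algorithm:
545 = 1*413 + 132
413 = 3*132 + 17
132 = 7*17 + 13
17 = 1*13 + 4
13 = 3*4 + 1
4 = 4*1 + 0
The gcd is 1. Working backward:
1 = 13 − 3·4
1 = −3·17 + 4·13
1 = 4·132 − 31·17
1 = −31·413 + 97·132
1 = 97·545 − 128·413
So 413·(-128) ≡ 1 (mod 545), and -128 ≡ 417 (mod 545).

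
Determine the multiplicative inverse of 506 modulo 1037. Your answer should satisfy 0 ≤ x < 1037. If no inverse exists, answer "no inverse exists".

871

gcd(1037, 506) by repeated division:
1037 = 2×506 + 25
506 = 20×25 + 6
25 = 4×6 + 1
6 = 6×1 + 0
Since gcd(506, 1037) = 1, back-substitute to write 1 as a combination:
1 = 25 − 4·6
1 = −4·506 + 81·25
1 = 81·1037 − 166·506
Thus 506·(-166) ≡ 1 (mod 1037); reducing, -166 mod 1037 = 871.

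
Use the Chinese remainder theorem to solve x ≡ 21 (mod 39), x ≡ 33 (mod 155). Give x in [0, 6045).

1893

Write x = 21 + 39·k. Then 39·k ≡ 33 − 21 ≡ 12 (mod 155).
Need 39⁻¹ mod 155. Extended Euclid on (155, 39):
155 = 3×39 + 38
39 = 1×38 + 1
38 = 38×1 + 0
Back-substitute:
1 = 39 − 38
1 = −155 + 4·39
39⁻¹ ≡ 4 (mod 155), so k ≡ 4·12 ≡ 48 (mod 155).
x = 21 + 39·48 = 1893.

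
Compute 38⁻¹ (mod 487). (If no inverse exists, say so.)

141

gcd(487, 38) by repeated division:
487 = 12*38 + 31
38 = 1*31 + 7
31 = 4*7 + 3
7 = 2*3 + 1
3 = 3*1 + 0
The gcd is 1. Working backward:
1 = 7 − 2·3
1 = −2·31 + 9·7
1 = 9·38 − 11·31
1 = −11·487 + 141·38
So 38·141 ≡ 1 (mod 487).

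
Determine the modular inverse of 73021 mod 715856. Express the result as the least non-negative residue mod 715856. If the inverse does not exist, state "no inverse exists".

Extended Euclidean algorithm:
715856 = 9*73021 + 58667
73021 = 1*58667 + 14354
58667 = 4*14354 + 1251
14354 = 11*1251 + 593
1251 = 2*593 + 65
593 = 9*65 + 8
65 = 8*8 + 1
8 = 8*1 + 0
Since gcd(73021, 715856) = 1, back-substitute to write 1 as a combination:
1 = 65 − 8·8
1 = −8·593 + 73·65
1 = 73·1251 − 154·593
1 = −154·14354 + 1767·1251
1 = 1767·58667 − 7222·14354
1 = −7222·73021 + 8989·58667
1 = 8989·715856 − 88123·73021
So 73021·(-88123) ≡ 1 (mod 715856), and -88123 ≡ 627733 (mod 715856).

627733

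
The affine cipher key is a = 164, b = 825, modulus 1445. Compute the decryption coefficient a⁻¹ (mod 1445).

1119

Apply the Euclidean algorithm to 1445 and 164:
1445 = 8×164 + 133
164 = 1×133 + 31
133 = 4×31 + 9
31 = 3×9 + 4
9 = 2×4 + 1
4 = 4×1 + 0
gcd = 1, so the inverse exists. Back-substitute:
1 = 9 − 2·4
1 = −2·31 + 7·9
1 = 7·133 − 30·31
1 = −30·164 + 37·133
1 = 37·1445 − 326·164
Thus 164·(-326) ≡ 1 (mod 1445); reducing, -326 mod 1445 = 1119.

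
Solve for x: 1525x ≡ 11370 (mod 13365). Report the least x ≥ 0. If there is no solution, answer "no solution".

507

First find gcd(1525, 13365):
13365 = 8·1525 + 1165
1525 = 1·1165 + 360
1165 = 3·360 + 85
360 = 4·85 + 20
85 = 4·20 + 5
20 = 4·5 + 0
gcd = 5 and 5 | 11370, so solutions exist. Divide through by 5: 305x ≡ 2274 (mod 2673).
Now find 305⁻¹ mod 2673:
2673 = 8·305 + 233
305 = 1·233 + 72
233 = 3·72 + 17
72 = 4·17 + 4
17 = 4·4 + 1
4 = 4·1 + 0
Back-substitute:
1 = 17 − 4·4
1 = −4·72 + 17·17
1 = 17·233 − 55·72
1 = −55·305 + 72·233
1 = 72·2673 − 631·305
So 305·(-631) ≡ 1 (mod 2673), i.e. 305⁻¹ ≡ 2042.
Then x ≡ 2042·2274 ≡ 507 (mod 2673); the smallest non-negative solution is x = 507.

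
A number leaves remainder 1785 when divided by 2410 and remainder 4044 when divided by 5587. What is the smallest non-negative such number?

8010215

Write x = 1785 + 2410·k. Then 2410·k ≡ 4044 − 1785 ≡ 2259 (mod 5587).
Need 2410⁻¹ mod 5587. Extended Euclid on (5587, 2410):
5587 = 2·2410 + 767
2410 = 3·767 + 109
767 = 7·109 + 4
109 = 27·4 + 1
4 = 4·1 + 0
Back-substitute:
1 = 109 − 27·4
1 = −27·767 + 190·109
1 = 190·2410 − 597·767
1 = −597·5587 + 1384·2410
2410⁻¹ ≡ 1384 (mod 5587), so k ≡ 1384·2259 ≡ 3323 (mod 5587).
x = 1785 + 2410·3323 = 8010215.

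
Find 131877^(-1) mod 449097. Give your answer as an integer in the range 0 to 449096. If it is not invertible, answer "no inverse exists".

no inverse exists

Euclidean algorithm on 449097, 131877:
449097 = 3·131877 + 53466
131877 = 2·53466 + 24945
53466 = 2·24945 + 3576
24945 = 6·3576 + 3489
3576 = 1·3489 + 87
3489 = 40·87 + 9
87 = 9·9 + 6
9 = 1·6 + 3
6 = 2·3 + 0
The gcd is 3, not 1, hence no inverse exists.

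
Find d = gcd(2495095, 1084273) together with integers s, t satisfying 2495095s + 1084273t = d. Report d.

Apply Euclid's algorithm to 2495095 and 1084273:
2495095 = 2*1084273 + 326549
1084273 = 3*326549 + 104626
326549 = 3*104626 + 12671
104626 = 8*12671 + 3258
12671 = 3*3258 + 2897
3258 = 1*2897 + 361
2897 = 8*361 + 9
361 = 40*9 + 1
9 = 9*1 + 0
gcd(2495095, 1084273) = 1.
Working backward:
1 = 361 − 40·9
1 = −40·2897 + 321·361
1 = 321·3258 − 361·2897
1 = −361·12671 + 1404·3258
1 = 1404·104626 − 11593·12671
1 = −11593·326549 + 36183·104626
1 = 36183·1084273 − 120142·326549
1 = −120142·2495095 + 276467·1084273
So 1 = (-120142)·2495095 + (276467)·1084273.

1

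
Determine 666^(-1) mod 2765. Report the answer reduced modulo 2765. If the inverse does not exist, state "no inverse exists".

876

Apply the Euclidean algorithm to 2765 and 666:
2765 = 4*666 + 101
666 = 6*101 + 60
101 = 1*60 + 41
60 = 1*41 + 19
41 = 2*19 + 3
19 = 6*3 + 1
3 = 3*1 + 0
gcd = 1, so the inverse exists. Back-substitute:
1 = 19 − 6·3
1 = −6·41 + 13·19
1 = 13·60 − 19·41
1 = −19·101 + 32·60
1 = 32·666 − 211·101
1 = −211·2765 + 876·666
So 666·876 ≡ 1 (mod 2765).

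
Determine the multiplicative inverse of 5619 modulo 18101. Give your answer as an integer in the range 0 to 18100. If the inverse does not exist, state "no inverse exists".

gcd(18101, 5619) by repeated division:
18101 = 3*5619 + 1244
5619 = 4*1244 + 643
1244 = 1*643 + 601
643 = 1*601 + 42
601 = 14*42 + 13
42 = 3*13 + 3
13 = 4*3 + 1
3 = 3*1 + 0
The gcd is 1. Working backward:
1 = 13 − 4·3
1 = −4·42 + 13·13
1 = 13·601 − 186·42
1 = −186·643 + 199·601
1 = 199·1244 − 385·643
1 = −385·5619 + 1739·1244
1 = 1739·18101 − 5602·5619
Thus 5619·(-5602) ≡ 1 (mod 18101); reducing, -5602 mod 18101 = 12499.

12499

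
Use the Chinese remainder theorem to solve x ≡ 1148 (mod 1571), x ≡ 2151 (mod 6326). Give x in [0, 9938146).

3873663

Write x = 1148 + 1571·k. Then 1571·k ≡ 2151 − 1148 ≡ 1003 (mod 6326).
Need 1571⁻¹ mod 6326. Extended Euclid on (6326, 1571):
6326 = 4×1571 + 42
1571 = 37×42 + 17
42 = 2×17 + 8
17 = 2×8 + 1
8 = 8×1 + 0
Back-substitute:
1 = 17 − 2·8
1 = −2·42 + 5·17
1 = 5·1571 − 187·42
1 = −187·6326 + 753·1571
1571⁻¹ ≡ 753 (mod 6326), so k ≡ 753·1003 ≡ 2465 (mod 6326).
x = 1148 + 1571·2465 = 3873663.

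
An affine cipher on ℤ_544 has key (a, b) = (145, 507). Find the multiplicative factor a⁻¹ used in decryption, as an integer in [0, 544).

529

Run Euclid on (544, 145):
544 = 3*145 + 109
145 = 1*109 + 36
109 = 3*36 + 1
36 = 36*1 + 0
Since gcd(145, 544) = 1, back-substitute to write 1 as a combination:
1 = 109 − 3·36
1 = −3·145 + 4·109
1 = 4·544 − 15·145
Thus 145·(-15) ≡ 1 (mod 544); reducing, -15 mod 544 = 529.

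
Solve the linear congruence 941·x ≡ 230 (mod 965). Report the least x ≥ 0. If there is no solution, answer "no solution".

875

First find gcd(941, 965):
965 = 1*941 + 24
941 = 39*24 + 5
24 = 4*5 + 4
5 = 1*4 + 1
4 = 4*1 + 0
gcd = 1, so a unique solution mod 965 exists.
Back-substitute for the Bézout coefficients:
1 = 5 − 4
1 = −24 + 5·5
1 = 5·941 − 196·24
1 = −196·965 + 201·941
So 941·(201) ≡ 1 (mod 965), giving 941⁻¹ ≡ 201.
x ≡ 941⁻¹·230 ≡ 201·230 ≡ 875 (mod 965).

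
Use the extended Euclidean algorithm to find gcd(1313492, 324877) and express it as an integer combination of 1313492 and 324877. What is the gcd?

Apply Euclid's algorithm to 1313492 and 324877:
1313492 = 4×324877 + 13984
324877 = 23×13984 + 3245
13984 = 4×3245 + 1004
3245 = 3×1004 + 233
1004 = 4×233 + 72
233 = 3×72 + 17
72 = 4×17 + 4
17 = 4×4 + 1
4 = 4×1 + 0
gcd(1313492, 324877) = 1.
Express as a combination:
1 = 17 − 4·4
1 = −4·72 + 17·17
1 = 17·233 − 55·72
1 = −55·1004 + 237·233
1 = 237·3245 − 766·1004
1 = −766·13984 + 3301·3245
1 = 3301·324877 − 76689·13984
1 = −76689·1313492 + 310057·324877
So 1 = (-76689)·1313492 + (310057)·324877.

1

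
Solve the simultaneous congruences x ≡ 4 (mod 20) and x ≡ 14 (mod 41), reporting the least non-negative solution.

Write x = 4 + 20·k. Then 20·k ≡ 14 − 4 ≡ 10 (mod 41).
Need 20⁻¹ mod 41. Extended Euclid on (41, 20):
41 = 2*20 + 1
20 = 20*1 + 0
Back-substitute:
1 = 41 − 2·20
20⁻¹ ≡ 39 (mod 41), so k ≡ 39·10 ≡ 21 (mod 41).
x = 4 + 20·21 = 424.

424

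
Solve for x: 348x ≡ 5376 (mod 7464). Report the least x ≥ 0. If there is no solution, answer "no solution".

616

First find gcd(348, 7464):
7464 = 21×348 + 156
348 = 2×156 + 36
156 = 4×36 + 12
36 = 3×12 + 0
gcd = 12 and 12 | 5376, so solutions exist. Divide through by 12: 29x ≡ 448 (mod 622).
Now find 29⁻¹ mod 622:
622 = 21×29 + 13
29 = 2×13 + 3
13 = 4×3 + 1
3 = 3×1 + 0
Back-substitute:
1 = 13 − 4·3
1 = −4·29 + 9·13
1 = 9·622 − 193·29
So 29·(-193) ≡ 1 (mod 622), i.e. 29⁻¹ ≡ 429.
Then x ≡ 429·448 ≡ 616 (mod 622); the smallest non-negative solution is x = 616.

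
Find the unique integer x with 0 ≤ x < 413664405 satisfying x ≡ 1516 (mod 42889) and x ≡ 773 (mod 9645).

Write x = 1516 + 42889·k. Then 42889·k ≡ 773 − 1516 ≡ 8902 (mod 9645).
Need 42889⁻¹ mod 9645. Extended Euclid on (9645, 4309):
9645 = 2*4309 + 1027
4309 = 4*1027 + 201
1027 = 5*201 + 22
201 = 9*22 + 3
22 = 7*3 + 1
3 = 3*1 + 0
Back-substitute:
1 = 22 − 7·3
1 = −7·201 + 64·22
1 = 64·1027 − 327·201
1 = −327·4309 + 1372·1027
1 = 1372·9645 − 3071·4309
42889⁻¹ ≡ 6574 (mod 9645), so k ≡ 6574·8902 ≡ 5533 (mod 9645).
x = 1516 + 42889·5533 = 237306353.

237306353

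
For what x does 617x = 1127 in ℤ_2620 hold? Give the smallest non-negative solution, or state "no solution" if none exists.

91

First find gcd(617, 2620):
2620 = 4·617 + 152
617 = 4·152 + 9
152 = 16·9 + 8
9 = 1·8 + 1
8 = 8·1 + 0
gcd = 1, so a unique solution mod 2620 exists.
Back-substitute for the Bézout coefficients:
1 = 9 − 8
1 = −152 + 17·9
1 = 17·617 − 69·152
1 = −69·2620 + 293·617
So 617·(293) ≡ 1 (mod 2620), giving 617⁻¹ ≡ 293.
x ≡ 617⁻¹·1127 ≡ 293·1127 ≡ 91 (mod 2620).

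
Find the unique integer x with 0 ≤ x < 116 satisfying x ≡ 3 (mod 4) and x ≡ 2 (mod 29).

31

Write x = 3 + 4·k. Then 4·k ≡ 2 − 3 ≡ 28 (mod 29).
Need 4⁻¹ mod 29. Extended Euclid on (29, 4):
29 = 7×4 + 1
4 = 4×1 + 0
Back-substitute:
1 = 29 − 7·4
4⁻¹ ≡ 22 (mod 29), so k ≡ 22·28 ≡ 7 (mod 29).
x = 3 + 4·7 = 31.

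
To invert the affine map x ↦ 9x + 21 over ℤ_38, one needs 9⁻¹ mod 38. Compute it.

Extended Euclidean algorithm:
38 = 4*9 + 2
9 = 4*2 + 1
2 = 2*1 + 0
gcd = 1, so the inverse exists. Back-substitute:
1 = 9 − 4·2
1 = −4·38 + 17·9
So 9·17 ≡ 1 (mod 38).

17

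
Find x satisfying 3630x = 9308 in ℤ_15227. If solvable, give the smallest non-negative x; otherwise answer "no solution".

615

First find gcd(3630, 15227):
15227 = 4*3630 + 707
3630 = 5*707 + 95
707 = 7*95 + 42
95 = 2*42 + 11
42 = 3*11 + 9
11 = 1*9 + 2
9 = 4*2 + 1
2 = 2*1 + 0
gcd = 1, so a unique solution mod 15227 exists.
Back-substitute for the Bézout coefficients:
1 = 9 − 4·2
1 = −4·11 + 5·9
1 = 5·42 − 19·11
1 = −19·95 + 43·42
1 = 43·707 − 320·95
1 = −320·3630 + 1643·707
1 = 1643·15227 − 6892·3630
So 3630·(-6892) ≡ 1 (mod 15227), giving 3630⁻¹ ≡ 8335.
x ≡ 3630⁻¹·9308 ≡ 8335·9308 ≡ 615 (mod 15227).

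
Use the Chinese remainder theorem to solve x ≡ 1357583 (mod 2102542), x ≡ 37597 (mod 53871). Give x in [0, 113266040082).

Write x = 1357583 + 2102542·k. Then 2102542·k ≡ 37597 − 1357583 ≡ 26789 (mod 53871).
Need 2102542⁻¹ mod 53871. Extended Euclid on (53871, 1573):
53871 = 34×1573 + 389
1573 = 4×389 + 17
389 = 22×17 + 15
17 = 1×15 + 2
15 = 7×2 + 1
2 = 2×1 + 0
Back-substitute:
1 = 15 − 7·2
1 = −7·17 + 8·15
1 = 8·389 − 183·17
1 = −183·1573 + 740·389
1 = 740·53871 − 25343·1573
2102542⁻¹ ≡ 28528 (mod 53871), so k ≡ 28528·26789 ≡ 22586 (mod 53871).
x = 1357583 + 2102542·22586 = 47489371195.

47489371195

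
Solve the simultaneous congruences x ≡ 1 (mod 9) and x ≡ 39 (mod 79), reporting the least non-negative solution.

Write x = 1 + 9·k. Then 9·k ≡ 39 − 1 ≡ 38 (mod 79).
Need 9⁻¹ mod 79. Extended Euclid on (79, 9):
79 = 8·9 + 7
9 = 1·7 + 2
7 = 3·2 + 1
2 = 2·1 + 0
Back-substitute:
1 = 7 − 3·2
1 = −3·9 + 4·7
1 = 4·79 − 35·9
9⁻¹ ≡ 44 (mod 79), so k ≡ 44·38 ≡ 13 (mod 79).
x = 1 + 9·13 = 118.

118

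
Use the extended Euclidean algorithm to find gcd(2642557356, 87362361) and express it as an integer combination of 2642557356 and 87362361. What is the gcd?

Euclidean algorithm:
2642557356 = 30·87362361 + 21686526
87362361 = 4·21686526 + 616257
21686526 = 35·616257 + 117531
616257 = 5·117531 + 28602
117531 = 4·28602 + 3123
28602 = 9·3123 + 495
3123 = 6·495 + 153
495 = 3·153 + 36
153 = 4·36 + 9
36 = 4·9 + 0
gcd(2642557356, 87362361) = 9.
Express as a combination:
9 = 153 − 4·36
9 = −4·495 + 13·153
9 = 13·3123 − 82·495
9 = −82·28602 + 751·3123
9 = 751·117531 − 3086·28602
9 = −3086·616257 + 16181·117531
9 = 16181·21686526 − 569421·616257
9 = −569421·87362361 + 2293865·21686526
9 = 2293865·2642557356 − 69385371·87362361
So 9 = (2293865)·2642557356 + (-69385371)·87362361.

9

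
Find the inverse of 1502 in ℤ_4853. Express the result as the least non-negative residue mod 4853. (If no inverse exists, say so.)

3874

Run Euclid on (4853, 1502):
4853 = 3·1502 + 347
1502 = 4·347 + 114
347 = 3·114 + 5
114 = 22·5 + 4
5 = 1·4 + 1
4 = 4·1 + 0
The gcd is 1. Working backward:
1 = 5 − 4
1 = −114 + 23·5
1 = 23·347 − 70·114
1 = −70·1502 + 303·347
1 = 303·4853 − 979·1502
Hence 1502⁻¹ ≡ -979 ≡ 3874 (mod 4853).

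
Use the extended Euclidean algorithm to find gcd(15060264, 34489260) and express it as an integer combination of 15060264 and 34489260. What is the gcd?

12

Repeated division:
34489260 = 2*15060264 + 4368732
15060264 = 3*4368732 + 1954068
4368732 = 2*1954068 + 460596
1954068 = 4*460596 + 111684
460596 = 4*111684 + 13860
111684 = 8*13860 + 804
13860 = 17*804 + 192
804 = 4*192 + 36
192 = 5*36 + 12
36 = 3*12 + 0
gcd(15060264, 34489260) = 12.
Back-substituting:
12 = 192 − 5·36
12 = −5·804 + 21·192
12 = 21·13860 − 362·804
12 = −362·111684 + 2917·13860
12 = 2917·460596 − 12030·111684
12 = −12030·1954068 + 51037·460596
12 = 51037·4368732 − 114104·1954068
12 = −114104·15060264 + 393349·4368732
12 = 393349·34489260 − 900802·15060264
So 12 = (393349)·34489260 + (-900802)·15060264.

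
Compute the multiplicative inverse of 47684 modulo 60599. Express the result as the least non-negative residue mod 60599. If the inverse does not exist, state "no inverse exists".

Euclidean algorithm on 60599, 47684:
60599 = 1*47684 + 12915
47684 = 3*12915 + 8939
12915 = 1*8939 + 3976
8939 = 2*3976 + 987
3976 = 4*987 + 28
987 = 35*28 + 7
28 = 4*7 + 0
gcd(47684, 60599) = 7 ≠ 1, so 47684 has no multiplicative inverse modulo 60599.

no inverse exists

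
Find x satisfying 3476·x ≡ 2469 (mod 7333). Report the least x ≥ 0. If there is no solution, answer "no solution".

First find gcd(3476, 7333):
7333 = 2*3476 + 381
3476 = 9*381 + 47
381 = 8*47 + 5
47 = 9*5 + 2
5 = 2*2 + 1
2 = 2*1 + 0
gcd = 1, so a unique solution mod 7333 exists.
Back-substitute for the Bézout coefficients:
1 = 5 − 2·2
1 = −2·47 + 19·5
1 = 19·381 − 154·47
1 = −154·3476 + 1405·381
1 = 1405·7333 − 2964·3476
So 3476·(-2964) ≡ 1 (mod 7333), giving 3476⁻¹ ≡ 4369.
x ≡ 3476⁻¹·2469 ≡ 4369·2469 ≡ 218 (mod 7333).

218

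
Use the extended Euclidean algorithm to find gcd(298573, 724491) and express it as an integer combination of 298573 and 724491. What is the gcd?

1

Repeated division:
724491 = 2·298573 + 127345
298573 = 2·127345 + 43883
127345 = 2·43883 + 39579
43883 = 1·39579 + 4304
39579 = 9·4304 + 843
4304 = 5·843 + 89
843 = 9·89 + 42
89 = 2·42 + 5
42 = 8·5 + 2
5 = 2·2 + 1
2 = 2·1 + 0
gcd(298573, 724491) = 1.
Back-substituting:
1 = 5 − 2·2
1 = −2·42 + 17·5
1 = 17·89 − 36·42
1 = −36·843 + 341·89
1 = 341·4304 − 1741·843
1 = −1741·39579 + 16010·4304
1 = 16010·43883 − 17751·39579
1 = −17751·127345 + 51512·43883
1 = 51512·298573 − 120775·127345
1 = −120775·724491 + 293062·298573
So 1 = (-120775)·724491 + (293062)·298573.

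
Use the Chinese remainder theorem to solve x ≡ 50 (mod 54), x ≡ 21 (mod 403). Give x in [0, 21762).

21380

Write x = 50 + 54·k. Then 54·k ≡ 21 − 50 ≡ 374 (mod 403).
Need 54⁻¹ mod 403. Extended Euclid on (403, 54):
403 = 7·54 + 25
54 = 2·25 + 4
25 = 6·4 + 1
4 = 4·1 + 0
Back-substitute:
1 = 25 − 6·4
1 = −6·54 + 13·25
1 = 13·403 − 97·54
54⁻¹ ≡ 306 (mod 403), so k ≡ 306·374 ≡ 395 (mod 403).
x = 50 + 54·395 = 21380.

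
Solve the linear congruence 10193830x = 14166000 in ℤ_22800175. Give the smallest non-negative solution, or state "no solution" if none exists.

First find gcd(10193830, 22800175):
22800175 = 2·10193830 + 2412515
10193830 = 4·2412515 + 543770
2412515 = 4·543770 + 237435
543770 = 2·237435 + 68900
237435 = 3·68900 + 30735
68900 = 2·30735 + 7430
30735 = 4·7430 + 1015
7430 = 7·1015 + 325
1015 = 3·325 + 40
325 = 8·40 + 5
40 = 8·5 + 0
gcd = 5 and 5 | 14166000, so solutions exist. Divide through by 5: 2038766x ≡ 2833200 (mod 4560035).
Now find 2038766⁻¹ mod 4560035:
4560035 = 2·2038766 + 482503
2038766 = 4·482503 + 108754
482503 = 4·108754 + 47487
108754 = 2·47487 + 13780
47487 = 3·13780 + 6147
13780 = 2·6147 + 1486
6147 = 4·1486 + 203
1486 = 7·203 + 65
203 = 3·65 + 8
65 = 8·8 + 1
8 = 8·1 + 0
Back-substitute:
1 = 65 − 8·8
1 = −8·203 + 25·65
1 = 25·1486 − 183·203
1 = −183·6147 + 757·1486
1 = 757·13780 − 1697·6147
1 = −1697·47487 + 5848·13780
1 = 5848·108754 − 13393·47487
1 = −13393·482503 + 59420·108754
1 = 59420·2038766 − 251073·482503
1 = −251073·4560035 + 561566·2038766
So 2038766⁻¹ ≡ 561566 (mod 4560035).
Then x ≡ 561566·2833200 ≡ 659455 (mod 4560035); the smallest non-negative solution is x = 659455.

659455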